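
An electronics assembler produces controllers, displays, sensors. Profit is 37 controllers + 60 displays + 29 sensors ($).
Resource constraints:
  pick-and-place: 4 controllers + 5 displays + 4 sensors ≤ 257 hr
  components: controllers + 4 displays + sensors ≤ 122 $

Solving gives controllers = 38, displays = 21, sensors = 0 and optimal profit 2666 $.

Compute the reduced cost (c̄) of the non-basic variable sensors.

Both pick-and-place and components are binding at x*.
From A_Bᵀ y = c: 4·y_pick-and-place + 1·y_components = 37; 5·y_pick-and-place + 4·y_components = 60.
Solving: y_pick-and-place = 8, y_components = 5.
Reduced cost of sensors: c₃ − yᵀa₃ = 29 − (8·4 + 5·1) = 29 − 37 = -8.

-8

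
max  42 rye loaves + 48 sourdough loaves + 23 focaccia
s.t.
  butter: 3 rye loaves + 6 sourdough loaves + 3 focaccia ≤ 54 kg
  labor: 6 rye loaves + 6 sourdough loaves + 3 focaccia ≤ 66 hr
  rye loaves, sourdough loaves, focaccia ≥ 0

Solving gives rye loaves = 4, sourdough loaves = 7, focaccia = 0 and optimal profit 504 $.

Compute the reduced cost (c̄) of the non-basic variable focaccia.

-1

Check each constraint at x*: butter 54/54 (tight); labor 66/66 (tight).
Dual feasibility on the basic columns requires 3·y_butter + 6·y_labor = 42, 6·y_butter + 6·y_labor = 48.
→ y_butter = 2 and y_labor = 6.
Reduced cost of focaccia: c₃ − yᵀa₃ = 23 − (2·3 + 6·3) = 23 − 24 = -1.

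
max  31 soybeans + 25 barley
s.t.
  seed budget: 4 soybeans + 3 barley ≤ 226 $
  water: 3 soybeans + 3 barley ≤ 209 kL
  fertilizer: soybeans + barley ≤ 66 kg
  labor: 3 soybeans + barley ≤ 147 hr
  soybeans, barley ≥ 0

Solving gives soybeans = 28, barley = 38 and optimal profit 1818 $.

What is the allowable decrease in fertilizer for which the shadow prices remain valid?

5

Binding constraints: seed budget, fertilizer. The basis is B = [[4,3],[1,1]] with det 1.
Per unit decrease in fertilizer, x* moves by d = (3, -4).
The basis stays optimal until labor becomes binding; allowable decrease = 5 kg.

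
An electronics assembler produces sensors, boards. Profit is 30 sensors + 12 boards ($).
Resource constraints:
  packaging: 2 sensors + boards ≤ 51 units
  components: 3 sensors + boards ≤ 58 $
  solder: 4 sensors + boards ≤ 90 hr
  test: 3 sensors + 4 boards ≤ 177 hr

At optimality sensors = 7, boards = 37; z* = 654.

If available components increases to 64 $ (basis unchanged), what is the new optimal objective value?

Check each constraint at x*: packaging 51/51 (tight); components 58/58 (tight); solder 65/90 (slack 25); test 169/177 (slack 8).
By complementary slackness, y = 0 for the non-binding constraints.
From A_Bᵀ y = c: 2·y_packaging + 3·y_components = 30; 1·y_packaging + 1·y_components = 12.
Solving: y_packaging = 6, y_components = 6.
Δz = y_components·Δb = 6 × (6) = 36, so new z* = 654 + 36 = 690.

690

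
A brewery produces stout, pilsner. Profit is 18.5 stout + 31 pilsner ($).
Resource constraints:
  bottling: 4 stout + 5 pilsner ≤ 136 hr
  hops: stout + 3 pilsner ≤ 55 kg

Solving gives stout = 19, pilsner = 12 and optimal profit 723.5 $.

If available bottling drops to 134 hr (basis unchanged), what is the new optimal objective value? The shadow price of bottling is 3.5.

716.5

Δb = -2, so new z* = 723.5 + (3.5)·(-2) = 723.5 − 7 = 716.5.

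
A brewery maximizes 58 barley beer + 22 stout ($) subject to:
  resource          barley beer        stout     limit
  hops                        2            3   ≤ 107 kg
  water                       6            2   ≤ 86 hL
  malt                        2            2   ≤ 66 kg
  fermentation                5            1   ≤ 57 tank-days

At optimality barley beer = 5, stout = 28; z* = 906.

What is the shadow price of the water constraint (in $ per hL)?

9

At the optimum: hops uses 94 of 107 (slack = 13); water uses 86 of 86 (binding); malt uses 66 of 66 (binding); fermentation uses 53 of 57 (slack = 4).
Since hops, fermentation are not tight, their duals are 0.
From A_Bᵀ y = c: 6·y_water + 2·y_malt = 58; 2·y_water + 2·y_malt = 22.
Solving: y_water = 9, y_malt = 2.
Shadow price of water = 9.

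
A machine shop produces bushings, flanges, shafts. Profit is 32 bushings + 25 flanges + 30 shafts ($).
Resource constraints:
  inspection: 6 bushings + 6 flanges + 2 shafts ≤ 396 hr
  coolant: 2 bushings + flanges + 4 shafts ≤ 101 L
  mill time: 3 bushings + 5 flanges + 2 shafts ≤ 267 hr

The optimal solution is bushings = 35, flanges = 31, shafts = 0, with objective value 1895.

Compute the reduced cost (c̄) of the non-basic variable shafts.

At the optimum: inspection uses 396 of 396 (binding); coolant uses 101 of 101 (binding); mill time uses 260 of 267 (slack = 7).
Since mill time is not tight, its dual is 0.
The binding rows give the dual system: 6·y_inspection + 2·y_coolant = 32 and 6·y_inspection + 1·y_coolant = 25.
→ y_inspection = 3 and y_coolant = 7.
Reduced cost of shafts: c₃ − yᵀa₃ = 30 − (3·2 + 7·4) = 30 − 34 = -4.

-4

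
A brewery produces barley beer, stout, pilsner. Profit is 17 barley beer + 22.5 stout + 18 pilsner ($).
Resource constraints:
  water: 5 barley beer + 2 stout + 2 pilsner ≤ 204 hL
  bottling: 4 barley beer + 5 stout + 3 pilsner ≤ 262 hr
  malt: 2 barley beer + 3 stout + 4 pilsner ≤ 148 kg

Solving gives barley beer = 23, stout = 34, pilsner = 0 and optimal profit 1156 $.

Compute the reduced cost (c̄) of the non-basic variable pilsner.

-1

Binding: bottling and malt. Non-binding: water (21 unused).
By complementary slackness, y = 0 for the non-binding constraint.
Dual feasibility on the basic columns requires 4·y_bottling + 2·y_malt = 17, 5·y_bottling + 3·y_malt = 22.5.
Solving: y_bottling = 3, y_malt = 2.5.
Reduced cost of pilsner: c₃ − yᵀa₃ = 18 − (3·3 + 2.5·4) = 18 − 19 = -1.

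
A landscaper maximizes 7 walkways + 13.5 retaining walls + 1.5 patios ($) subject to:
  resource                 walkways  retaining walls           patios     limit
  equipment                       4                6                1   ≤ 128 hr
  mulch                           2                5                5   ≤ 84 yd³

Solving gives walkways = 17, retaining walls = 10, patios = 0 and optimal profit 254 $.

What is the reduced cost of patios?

-7

Check each constraint at x*: equipment 128/128 (tight); mulch 84/84 (tight).
From A_Bᵀ y = c: 4·y_equipment + 2·y_mulch = 7; 6·y_equipment + 5·y_mulch = 13.5.
This yields shadow prices y_equipment = 1, y_mulch = 1.5.
Reduced cost of patios: c₃ − yᵀa₃ = 1.5 − (1·1 + 1.5·5) = 1.5 − 8.5 = -7.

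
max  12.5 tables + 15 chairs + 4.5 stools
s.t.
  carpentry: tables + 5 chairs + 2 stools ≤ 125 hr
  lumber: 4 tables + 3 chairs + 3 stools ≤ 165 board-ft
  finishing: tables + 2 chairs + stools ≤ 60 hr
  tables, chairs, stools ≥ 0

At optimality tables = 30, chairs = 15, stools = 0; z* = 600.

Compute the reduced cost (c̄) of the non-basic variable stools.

-6

At the optimum: carpentry uses 105 of 125 (slack = 20); lumber uses 165 of 165 (binding); finishing uses 60 of 60 (binding).
Since carpentry is not tight, its dual is 0.
The binding rows give the dual system: 4·y_lumber + 1·y_finishing = 12.5 and 3·y_lumber + 2·y_finishing = 15.
This yields shadow prices y_lumber = 2, y_finishing = 4.5.
Reduced cost of stools: c₃ − yᵀa₃ = 4.5 − (2·3 + 4.5·1) = 4.5 − 10.5 = -6.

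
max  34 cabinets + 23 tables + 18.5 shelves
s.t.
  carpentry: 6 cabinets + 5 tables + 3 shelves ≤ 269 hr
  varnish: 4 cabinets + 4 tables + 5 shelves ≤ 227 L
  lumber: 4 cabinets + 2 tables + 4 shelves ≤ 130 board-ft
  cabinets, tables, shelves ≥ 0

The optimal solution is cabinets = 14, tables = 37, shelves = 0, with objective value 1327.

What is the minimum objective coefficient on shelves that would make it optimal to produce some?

25

Binding: carpentry and lumber. Non-binding: varnish (23 unused).
Slack constraints have shadow price 0 (complementary slackness).
From A_Bᵀ y = c: 6·y_carpentry + 4·y_lumber = 34; 5·y_carpentry + 2·y_lumber = 23.
→ y_carpentry = 3 and y_lumber = 4.
shelves enters the basis when its profit ≥ yᵀa₃ = 3·3 + 4·4 = 25.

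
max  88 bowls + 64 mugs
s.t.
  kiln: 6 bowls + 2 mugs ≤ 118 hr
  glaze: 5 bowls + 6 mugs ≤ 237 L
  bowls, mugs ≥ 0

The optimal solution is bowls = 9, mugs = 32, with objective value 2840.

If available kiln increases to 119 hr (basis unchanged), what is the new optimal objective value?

2848

At the optimum: kiln uses 118 of 118 (binding); glaze uses 237 of 237 (binding).
From A_Bᵀ y = c: 6·y_kiln + 5·y_glaze = 88; 2·y_kiln + 6·y_glaze = 64.
→ y_kiln = 8 and y_glaze = 8.
Δz = y_kiln·Δb = 8 × (1) = 8, so new z* = 2840 + 8 = 2848.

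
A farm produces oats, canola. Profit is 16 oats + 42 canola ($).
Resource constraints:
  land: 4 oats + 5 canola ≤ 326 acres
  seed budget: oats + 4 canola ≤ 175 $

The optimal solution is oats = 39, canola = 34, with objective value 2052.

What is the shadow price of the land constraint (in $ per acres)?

Both land and seed budget are binding at x*.
From A_Bᵀ y = c: 4·y_land + 1·y_seed budget = 16; 5·y_land + 4·y_seed budget = 42.
→ y_land = 2 and y_seed budget = 8.
Shadow price of land = 2.

2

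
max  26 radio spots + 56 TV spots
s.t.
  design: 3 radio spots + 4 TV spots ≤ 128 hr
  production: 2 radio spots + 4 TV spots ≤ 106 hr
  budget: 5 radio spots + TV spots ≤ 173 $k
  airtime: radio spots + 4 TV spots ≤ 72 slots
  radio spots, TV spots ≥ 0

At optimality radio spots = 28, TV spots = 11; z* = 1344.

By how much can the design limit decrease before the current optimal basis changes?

56

Binding constraints: design, airtime. The basis is B = [[3,4],[1,4]] with det 8.
Per unit decrease in design, x* moves by d = (-0.5, 0.125).
The basis stays optimal until radio spots reaches 0; allowable decrease = 56 hr.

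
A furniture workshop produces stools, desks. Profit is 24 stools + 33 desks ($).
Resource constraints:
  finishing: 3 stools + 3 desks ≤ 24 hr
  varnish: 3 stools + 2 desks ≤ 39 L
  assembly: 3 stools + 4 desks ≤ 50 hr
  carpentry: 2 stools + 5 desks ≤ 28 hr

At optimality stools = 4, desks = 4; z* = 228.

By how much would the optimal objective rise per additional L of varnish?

0

Binding: finishing and carpentry. Non-binding: varnish (19 unused), assembly (22 unused).
Since varnish, assembly are not tight, their duals are 0.
From A_Bᵀ y = c: 3·y_finishing + 2·y_carpentry = 24; 3·y_finishing + 5·y_carpentry = 33.
This yields shadow prices y_finishing = 6, y_carpentry = 3.
Shadow price of varnish = 0.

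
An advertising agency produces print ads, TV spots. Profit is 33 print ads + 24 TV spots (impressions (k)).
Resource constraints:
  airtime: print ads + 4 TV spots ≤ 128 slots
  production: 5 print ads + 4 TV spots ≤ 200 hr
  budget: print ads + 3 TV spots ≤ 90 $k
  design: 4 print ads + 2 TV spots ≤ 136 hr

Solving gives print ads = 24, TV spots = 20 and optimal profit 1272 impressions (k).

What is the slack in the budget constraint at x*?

budget used = 1·24 + 3·20 = 84; slack = 90 − 84 = 6.

6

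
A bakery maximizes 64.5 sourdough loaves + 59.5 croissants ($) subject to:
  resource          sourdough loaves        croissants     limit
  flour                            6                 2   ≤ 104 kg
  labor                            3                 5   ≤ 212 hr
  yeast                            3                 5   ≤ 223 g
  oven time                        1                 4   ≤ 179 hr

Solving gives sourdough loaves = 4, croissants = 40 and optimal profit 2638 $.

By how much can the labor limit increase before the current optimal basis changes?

Binding constraints: flour, labor. The basis is B = [[6,2],[3,5]] with det 24.
Per unit increase in labor, x* moves by d = (-0.0833, 0.25).
The basis stays optimal until yeast becomes binding; allowable increase = 11 hr.

11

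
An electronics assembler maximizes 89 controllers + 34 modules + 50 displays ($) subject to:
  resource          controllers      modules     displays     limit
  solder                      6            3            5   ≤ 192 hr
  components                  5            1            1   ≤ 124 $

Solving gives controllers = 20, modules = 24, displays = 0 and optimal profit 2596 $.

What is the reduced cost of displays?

-2

Both solder and components are binding at x*.
From A_Bᵀ y = c: 6·y_solder + 5·y_components = 89; 3·y_solder + 1·y_components = 34.
→ y_solder = 9 and y_components = 7.
Reduced cost of displays: c₃ − yᵀa₃ = 50 − (9·5 + 7·1) = 50 − 52 = -2.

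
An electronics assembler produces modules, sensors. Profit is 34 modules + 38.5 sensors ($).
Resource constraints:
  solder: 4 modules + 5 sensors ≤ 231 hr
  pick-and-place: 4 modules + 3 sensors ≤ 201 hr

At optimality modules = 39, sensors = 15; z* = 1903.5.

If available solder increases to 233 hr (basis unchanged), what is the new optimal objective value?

At the optimum: solder uses 231 of 231 (binding); pick-and-place uses 201 of 201 (binding).
From A_Bᵀ y = c: 4·y_solder + 4·y_pick-and-place = 34; 5·y_solder + 3·y_pick-and-place = 38.5.
This yields shadow prices y_solder = 6.5, y_pick-and-place = 2.
Δz = y_solder·Δb = 6.5 × (2) = 13, so new z* = 1903.5 + 13 = 1916.5.

1916.5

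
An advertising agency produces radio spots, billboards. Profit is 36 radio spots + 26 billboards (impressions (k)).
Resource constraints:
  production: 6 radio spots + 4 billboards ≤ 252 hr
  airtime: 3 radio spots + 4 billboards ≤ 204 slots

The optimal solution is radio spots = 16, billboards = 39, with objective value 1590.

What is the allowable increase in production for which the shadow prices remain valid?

Binding constraints: production, airtime. The basis is B = [[6,4],[3,4]] with det 12.
Per unit increase in production, x* moves by d = (0.3333, -0.25).
The basis stays optimal until billboards reaches 0; allowable increase = 156 hr.

156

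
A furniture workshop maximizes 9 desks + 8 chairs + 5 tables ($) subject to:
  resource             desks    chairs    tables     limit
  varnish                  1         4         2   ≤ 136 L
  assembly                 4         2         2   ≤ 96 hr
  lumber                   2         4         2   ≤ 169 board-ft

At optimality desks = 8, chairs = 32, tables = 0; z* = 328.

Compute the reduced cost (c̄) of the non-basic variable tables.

-1

Binding: varnish and assembly. Non-binding: lumber (25 unused).
By complementary slackness, y = 0 for the non-binding constraint.
Dual feasibility on the basic columns requires 1·y_varnish + 4·y_assembly = 9, 4·y_varnish + 2·y_assembly = 8.
Solving: y_varnish = 1, y_assembly = 2.
Reduced cost of tables: c₃ − yᵀa₃ = 5 − (1·2 + 2·2) = 5 − 6 = -1.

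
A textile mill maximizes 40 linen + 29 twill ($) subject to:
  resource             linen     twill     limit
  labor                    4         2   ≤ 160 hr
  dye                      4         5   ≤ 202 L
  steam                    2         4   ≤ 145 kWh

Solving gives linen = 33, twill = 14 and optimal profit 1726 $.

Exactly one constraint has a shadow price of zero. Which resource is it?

labor: 160/160 (binding)
dye: 202/202 (binding)
steam: 122/145 (slack 23)
By complementary slackness, a constraint with positive slack has shadow price 0 → steam.

steam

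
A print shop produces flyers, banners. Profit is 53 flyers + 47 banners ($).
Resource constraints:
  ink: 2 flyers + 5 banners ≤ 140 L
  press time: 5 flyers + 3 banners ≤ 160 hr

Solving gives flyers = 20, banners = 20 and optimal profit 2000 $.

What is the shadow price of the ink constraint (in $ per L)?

4

Both ink and press time are binding at x*.
The binding rows give the dual system: 2·y_ink + 5·y_press time = 53 and 5·y_ink + 3·y_press time = 47.
This yields shadow prices y_ink = 4, y_press time = 9.
Shadow price of ink = 4.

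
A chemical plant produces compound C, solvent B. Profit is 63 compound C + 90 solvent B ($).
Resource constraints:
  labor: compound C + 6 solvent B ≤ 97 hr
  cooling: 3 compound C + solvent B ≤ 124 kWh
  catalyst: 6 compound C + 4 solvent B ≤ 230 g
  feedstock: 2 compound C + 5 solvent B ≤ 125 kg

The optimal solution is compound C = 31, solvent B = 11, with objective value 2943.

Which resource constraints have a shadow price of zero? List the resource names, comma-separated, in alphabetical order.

cooling, feedstock

labor: 97/97 (binding)
cooling: 104/124 (slack 20)
catalyst: 230/230 (binding)
feedstock: 117/125 (slack 8)
By complementary slackness, a constraint with positive slack has shadow price 0 → cooling, feedstock.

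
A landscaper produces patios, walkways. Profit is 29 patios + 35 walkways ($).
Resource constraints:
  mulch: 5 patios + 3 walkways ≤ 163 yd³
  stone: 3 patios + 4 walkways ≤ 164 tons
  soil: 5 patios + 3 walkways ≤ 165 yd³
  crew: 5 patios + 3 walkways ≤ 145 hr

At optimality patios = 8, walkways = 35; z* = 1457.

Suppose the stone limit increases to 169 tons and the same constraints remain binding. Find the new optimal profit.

Check each constraint at x*: mulch 145/163 (slack 18); stone 164/164 (tight); soil 145/165 (slack 20); crew 145/145 (tight).
By complementary slackness, y = 0 for the non-binding constraints.
Dual feasibility on the basic columns requires 3·y_stone + 5·y_crew = 29, 4·y_stone + 3·y_crew = 35.
Solving: y_stone = 8, y_crew = 1.
Δz = y_stone·Δb = 8 × (5) = 40, so new z* = 1457 + 40 = 1497.

1497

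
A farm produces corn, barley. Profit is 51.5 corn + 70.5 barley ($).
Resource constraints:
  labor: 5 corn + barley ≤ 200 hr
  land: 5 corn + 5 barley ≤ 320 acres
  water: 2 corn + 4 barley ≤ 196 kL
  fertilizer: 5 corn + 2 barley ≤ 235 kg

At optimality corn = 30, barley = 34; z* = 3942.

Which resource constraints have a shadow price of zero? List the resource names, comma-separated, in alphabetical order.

labor: 184/200 (slack 16)
land: 320/320 (binding)
water: 196/196 (binding)
fertilizer: 218/235 (slack 17)
By complementary slackness, a constraint with positive slack has shadow price 0 → fertilizer, labor.

fertilizer, labor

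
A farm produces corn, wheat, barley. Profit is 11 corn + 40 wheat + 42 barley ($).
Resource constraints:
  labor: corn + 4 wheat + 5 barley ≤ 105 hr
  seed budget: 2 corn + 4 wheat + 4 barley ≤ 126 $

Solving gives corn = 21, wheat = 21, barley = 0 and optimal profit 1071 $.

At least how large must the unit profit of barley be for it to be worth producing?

Check each constraint at x*: labor 105/105 (tight); seed budget 126/126 (tight).
From A_Bᵀ y = c: 1·y_labor + 2·y_seed budget = 11; 4·y_labor + 4·y_seed budget = 40.
Solving: y_labor = 9, y_seed budget = 1.
barley enters the basis when its profit ≥ yᵀa₃ = 9·5 + 1·4 = 49.

49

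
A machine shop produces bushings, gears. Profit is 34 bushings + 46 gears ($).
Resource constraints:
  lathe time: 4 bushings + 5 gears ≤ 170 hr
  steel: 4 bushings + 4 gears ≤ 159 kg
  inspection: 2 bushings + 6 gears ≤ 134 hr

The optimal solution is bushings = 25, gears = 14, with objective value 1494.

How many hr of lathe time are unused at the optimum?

lathe time used = 4·25 + 5·14 = 170; slack = 170 − 170 = 0.

0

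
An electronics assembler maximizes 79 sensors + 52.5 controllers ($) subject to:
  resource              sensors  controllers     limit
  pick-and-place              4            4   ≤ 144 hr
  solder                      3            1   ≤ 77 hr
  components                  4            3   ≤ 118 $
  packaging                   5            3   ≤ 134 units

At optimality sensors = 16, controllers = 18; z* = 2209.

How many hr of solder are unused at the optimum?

11

solder used = 3·16 + 1·18 = 66; slack = 77 − 66 = 11.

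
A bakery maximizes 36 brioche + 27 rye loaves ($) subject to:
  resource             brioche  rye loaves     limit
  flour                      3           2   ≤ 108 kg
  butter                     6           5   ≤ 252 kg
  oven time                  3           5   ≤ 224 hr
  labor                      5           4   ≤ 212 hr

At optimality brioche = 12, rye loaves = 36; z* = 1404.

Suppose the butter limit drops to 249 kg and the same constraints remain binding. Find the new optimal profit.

Binding: flour and butter. Non-binding: oven time (8 unused), labor (8 unused).
Since oven time, labor are not tight, their duals are 0.
From A_Bᵀ y = c: 3·y_flour + 6·y_butter = 36; 2·y_flour + 5·y_butter = 27.
→ y_flour = 6 and y_butter = 3.
Δz = y_butter·Δb = 3 × (-3) = -9, so new z* = 1404 − 9 = 1395.

1395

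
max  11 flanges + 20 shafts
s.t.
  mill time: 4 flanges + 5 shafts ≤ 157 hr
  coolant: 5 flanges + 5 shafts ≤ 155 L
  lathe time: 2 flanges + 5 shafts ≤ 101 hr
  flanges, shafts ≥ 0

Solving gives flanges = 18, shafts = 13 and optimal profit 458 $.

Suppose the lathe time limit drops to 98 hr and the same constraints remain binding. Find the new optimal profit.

449

Check each constraint at x*: mill time 137/157 (slack 20); coolant 155/155 (tight); lathe time 101/101 (tight).
Slack constraints have shadow price 0 (complementary slackness).
From A_Bᵀ y = c: 5·y_coolant + 2·y_lathe time = 11; 5·y_coolant + 5·y_lathe time = 20.
Solving: y_coolant = 1, y_lathe time = 3.
Δz = y_lathe time·Δb = 3 × (-3) = -9, so new z* = 458 − 9 = 449.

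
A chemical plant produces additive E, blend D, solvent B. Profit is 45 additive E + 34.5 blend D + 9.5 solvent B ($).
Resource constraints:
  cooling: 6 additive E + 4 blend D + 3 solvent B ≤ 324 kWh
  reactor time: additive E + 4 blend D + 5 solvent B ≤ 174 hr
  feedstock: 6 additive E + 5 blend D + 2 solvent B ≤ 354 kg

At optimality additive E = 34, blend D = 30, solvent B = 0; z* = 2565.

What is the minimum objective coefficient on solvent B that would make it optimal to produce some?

18

Binding: cooling and feedstock. Non-binding: reactor time (20 unused).
Since reactor time is not tight, its dual is 0.
Dual feasibility on the basic columns requires 6·y_cooling + 6·y_feedstock = 45, 4·y_cooling + 5·y_feedstock = 34.5.
This yields shadow prices y_cooling = 3, y_feedstock = 4.5.
solvent B enters the basis when its profit ≥ yᵀa₃ = 3·3 + 4.5·2 = 18.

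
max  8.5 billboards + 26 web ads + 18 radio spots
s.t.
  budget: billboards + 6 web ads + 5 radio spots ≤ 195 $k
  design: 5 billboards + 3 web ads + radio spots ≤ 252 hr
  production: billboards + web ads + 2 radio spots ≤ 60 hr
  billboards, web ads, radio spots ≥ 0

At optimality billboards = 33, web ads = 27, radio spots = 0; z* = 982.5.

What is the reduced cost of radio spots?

-9.5

Binding: budget and production. Non-binding: design (6 unused).
By complementary slackness, y = 0 for the non-binding constraint.
Dual feasibility on the basic columns requires 1·y_budget + 1·y_production = 8.5, 6·y_budget + 1·y_production = 26.
→ y_budget = 3.5 and y_production = 5.
Reduced cost of radio spots: c₃ − yᵀa₃ = 18 − (3.5·5 + 5·2) = 18 − 27.5 = -9.5.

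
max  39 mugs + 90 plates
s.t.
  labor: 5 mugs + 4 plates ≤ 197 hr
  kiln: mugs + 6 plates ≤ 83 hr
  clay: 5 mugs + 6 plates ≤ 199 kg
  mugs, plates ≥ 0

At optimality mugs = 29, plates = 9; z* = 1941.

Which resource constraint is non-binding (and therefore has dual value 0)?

labor: 181/197 (slack 16)
kiln: 83/83 (binding)
clay: 199/199 (binding)
By complementary slackness, a constraint with positive slack has shadow price 0 → labor.

labor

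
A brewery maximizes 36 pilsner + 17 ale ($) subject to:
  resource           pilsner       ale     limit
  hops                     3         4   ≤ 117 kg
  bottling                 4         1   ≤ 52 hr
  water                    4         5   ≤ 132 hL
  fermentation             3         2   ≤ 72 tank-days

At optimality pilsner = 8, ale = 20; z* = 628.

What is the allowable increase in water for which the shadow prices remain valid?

16

Binding constraints: bottling, water. The basis is B = [[4,1],[4,5]] with det 16.
Per unit increase in water, x* moves by d = (-0.0625, 0.25).
The basis stays optimal until hops becomes binding; allowable increase = 16 hL.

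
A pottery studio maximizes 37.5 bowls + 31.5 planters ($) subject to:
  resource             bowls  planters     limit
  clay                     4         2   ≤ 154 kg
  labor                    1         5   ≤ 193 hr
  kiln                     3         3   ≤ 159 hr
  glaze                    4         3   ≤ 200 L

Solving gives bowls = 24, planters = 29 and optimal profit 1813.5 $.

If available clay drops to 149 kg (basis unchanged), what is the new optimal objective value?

1798.5

At the optimum: clay uses 154 of 154 (binding); labor uses 169 of 193 (slack = 24); kiln uses 159 of 159 (binding); glaze uses 183 of 200 (slack = 17).
By complementary slackness, y = 0 for the non-binding constraints.
Dual feasibility on the basic columns requires 4·y_clay + 3·y_kiln = 37.5, 2·y_clay + 3·y_kiln = 31.5.
→ y_clay = 3 and y_kiln = 8.5.
Δz = y_clay·Δb = 3 × (-5) = -15, so new z* = 1813.5 − 15 = 1798.5.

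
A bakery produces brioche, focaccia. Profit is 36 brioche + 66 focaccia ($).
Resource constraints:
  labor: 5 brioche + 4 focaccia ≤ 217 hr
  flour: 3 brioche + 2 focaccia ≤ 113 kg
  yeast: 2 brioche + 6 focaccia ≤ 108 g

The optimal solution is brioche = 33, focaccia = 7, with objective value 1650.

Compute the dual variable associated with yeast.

9

Check each constraint at x*: labor 193/217 (slack 24); flour 113/113 (tight); yeast 108/108 (tight).
Since labor is not tight, its dual is 0.
Dual feasibility on the basic columns requires 3·y_flour + 2·y_yeast = 36, 2·y_flour + 6·y_yeast = 66.
→ y_flour = 6 and y_yeast = 9.
Shadow price of yeast = 9.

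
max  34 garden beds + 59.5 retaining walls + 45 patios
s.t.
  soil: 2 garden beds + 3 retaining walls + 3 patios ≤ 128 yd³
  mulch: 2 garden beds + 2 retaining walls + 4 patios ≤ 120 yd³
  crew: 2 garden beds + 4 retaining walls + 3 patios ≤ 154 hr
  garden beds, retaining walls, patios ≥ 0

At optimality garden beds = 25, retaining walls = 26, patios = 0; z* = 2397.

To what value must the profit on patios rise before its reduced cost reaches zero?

Binding: soil and crew. Non-binding: mulch (18 unused).
By complementary slackness, y = 0 for the non-binding constraint.
The binding rows give the dual system: 2·y_soil + 2·y_crew = 34 and 3·y_soil + 4·y_crew = 59.5.
→ y_soil = 8.5 and y_crew = 8.5.
patios enters the basis when its profit ≥ yᵀa₃ = 8.5·3 + 8.5·3 = 51.

51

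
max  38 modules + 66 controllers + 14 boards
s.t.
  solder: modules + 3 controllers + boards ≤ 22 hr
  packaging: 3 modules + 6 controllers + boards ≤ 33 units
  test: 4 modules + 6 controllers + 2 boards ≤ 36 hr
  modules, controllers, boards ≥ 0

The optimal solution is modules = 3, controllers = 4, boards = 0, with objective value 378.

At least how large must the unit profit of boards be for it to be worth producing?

Check each constraint at x*: solder 15/22 (slack 7); packaging 33/33 (tight); test 36/36 (tight).
Slack constraints have shadow price 0 (complementary slackness).
Dual feasibility on the basic columns requires 3·y_packaging + 4·y_test = 38, 6·y_packaging + 6·y_test = 66.
Solving: y_packaging = 6, y_test = 5.
boards enters the basis when its profit ≥ yᵀa₃ = 6·1 + 5·2 = 16.

16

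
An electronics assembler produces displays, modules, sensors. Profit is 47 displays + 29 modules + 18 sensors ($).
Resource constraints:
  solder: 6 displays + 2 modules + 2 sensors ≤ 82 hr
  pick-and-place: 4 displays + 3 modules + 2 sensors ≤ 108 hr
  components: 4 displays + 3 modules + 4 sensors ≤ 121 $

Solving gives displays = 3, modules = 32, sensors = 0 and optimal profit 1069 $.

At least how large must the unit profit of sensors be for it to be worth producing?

At the optimum: solder uses 82 of 82 (binding); pick-and-place uses 108 of 108 (binding); components uses 108 of 121 (slack = 13).
By complementary slackness, y = 0 for the non-binding constraint.
Dual feasibility on the basic columns requires 6·y_solder + 4·y_pick-and-place = 47, 2·y_solder + 3·y_pick-and-place = 29.
This yields shadow prices y_solder = 2.5, y_pick-and-place = 8.
sensors enters the basis when its profit ≥ yᵀa₃ = 2.5·2 + 8·2 = 21.

21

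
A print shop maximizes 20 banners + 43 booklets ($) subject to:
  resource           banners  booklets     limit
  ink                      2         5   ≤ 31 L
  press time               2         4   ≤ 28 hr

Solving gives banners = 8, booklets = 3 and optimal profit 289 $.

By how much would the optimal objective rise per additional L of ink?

3

Check each constraint at x*: ink 31/31 (tight); press time 28/28 (tight).
Dual feasibility on the basic columns requires 2·y_ink + 2·y_press time = 20, 5·y_ink + 4·y_press time = 43.
Solving: y_ink = 3, y_press time = 7.
Shadow price of ink = 3.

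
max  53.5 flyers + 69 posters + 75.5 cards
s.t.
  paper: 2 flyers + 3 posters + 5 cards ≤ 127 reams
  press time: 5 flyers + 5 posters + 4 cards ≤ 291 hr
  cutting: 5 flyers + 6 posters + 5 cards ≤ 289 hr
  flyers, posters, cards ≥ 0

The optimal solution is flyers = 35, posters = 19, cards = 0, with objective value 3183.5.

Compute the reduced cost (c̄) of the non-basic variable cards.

Binding: paper and cutting. Non-binding: press time (21 unused).
By complementary slackness, y = 0 for the non-binding constraint.
Dual feasibility on the basic columns requires 2·y_paper + 5·y_cutting = 53.5, 3·y_paper + 6·y_cutting = 69.
→ y_paper = 8 and y_cutting = 7.5.
Reduced cost of cards: c₃ − yᵀa₃ = 75.5 − (8·5 + 7.5·5) = 75.5 − 77.5 = -2.

-2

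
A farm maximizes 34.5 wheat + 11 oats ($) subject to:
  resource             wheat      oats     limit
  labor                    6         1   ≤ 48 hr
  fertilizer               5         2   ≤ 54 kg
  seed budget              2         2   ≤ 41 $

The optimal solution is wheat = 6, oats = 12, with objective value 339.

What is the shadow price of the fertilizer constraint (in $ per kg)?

4.5

At the optimum: labor uses 48 of 48 (binding); fertilizer uses 54 of 54 (binding); seed budget uses 36 of 41 (slack = 5).
Since seed budget is not tight, its dual is 0.
From A_Bᵀ y = c: 6·y_labor + 5·y_fertilizer = 34.5; 1·y_labor + 2·y_fertilizer = 11.
This yields shadow prices y_labor = 2, y_fertilizer = 4.5.
Shadow price of fertilizer = 4.5.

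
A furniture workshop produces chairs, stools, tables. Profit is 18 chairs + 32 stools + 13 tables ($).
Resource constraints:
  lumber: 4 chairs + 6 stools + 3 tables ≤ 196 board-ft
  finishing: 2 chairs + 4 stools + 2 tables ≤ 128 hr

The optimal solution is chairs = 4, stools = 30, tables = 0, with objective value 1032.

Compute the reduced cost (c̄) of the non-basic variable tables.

Check each constraint at x*: lumber 196/196 (tight); finishing 128/128 (tight).
The binding rows give the dual system: 4·y_lumber + 2·y_finishing = 18 and 6·y_lumber + 4·y_finishing = 32.
This yields shadow prices y_lumber = 2, y_finishing = 5.
Reduced cost of tables: c₃ − yᵀa₃ = 13 − (2·3 + 5·2) = 13 − 16 = -3.

-3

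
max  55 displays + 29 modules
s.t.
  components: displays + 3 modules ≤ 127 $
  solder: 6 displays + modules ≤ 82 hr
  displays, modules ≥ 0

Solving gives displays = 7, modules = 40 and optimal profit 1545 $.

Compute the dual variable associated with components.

Both components and solder are binding at x*.
Dual feasibility on the basic columns requires 1·y_components + 6·y_solder = 55, 3·y_components + 1·y_solder = 29.
This yields shadow prices y_components = 7, y_solder = 8.
Shadow price of components = 7.

7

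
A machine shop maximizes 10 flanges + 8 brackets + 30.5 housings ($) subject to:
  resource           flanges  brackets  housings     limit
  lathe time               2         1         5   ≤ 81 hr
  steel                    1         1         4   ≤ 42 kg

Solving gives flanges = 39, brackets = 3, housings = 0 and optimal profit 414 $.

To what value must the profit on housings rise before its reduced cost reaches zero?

Both lathe time and steel are binding at x*.
Dual feasibility on the basic columns requires 2·y_lathe time + 1·y_steel = 10, 1·y_lathe time + 1·y_steel = 8.
This yields shadow prices y_lathe time = 2, y_steel = 6.
housings enters the basis when its profit ≥ yᵀa₃ = 2·5 + 6·4 = 34.

34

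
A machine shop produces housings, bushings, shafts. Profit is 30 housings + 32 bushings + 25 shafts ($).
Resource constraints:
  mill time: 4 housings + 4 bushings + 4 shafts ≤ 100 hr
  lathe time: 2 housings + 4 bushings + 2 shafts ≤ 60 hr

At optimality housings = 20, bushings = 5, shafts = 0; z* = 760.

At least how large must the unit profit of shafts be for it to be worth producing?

30

At the optimum: mill time uses 100 of 100 (binding); lathe time uses 60 of 60 (binding).
Dual feasibility on the basic columns requires 4·y_mill time + 2·y_lathe time = 30, 4·y_mill time + 4·y_lathe time = 32.
Solving: y_mill time = 7, y_lathe time = 1.
shafts enters the basis when its profit ≥ yᵀa₃ = 7·4 + 1·2 = 30.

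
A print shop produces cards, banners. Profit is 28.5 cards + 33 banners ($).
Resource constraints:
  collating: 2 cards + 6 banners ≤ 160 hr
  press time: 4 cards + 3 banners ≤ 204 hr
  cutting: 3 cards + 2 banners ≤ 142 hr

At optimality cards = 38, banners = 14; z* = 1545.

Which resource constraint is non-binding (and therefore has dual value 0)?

collating: 160/160 (binding)
press time: 194/204 (slack 10)
cutting: 142/142 (binding)
By complementary slackness, a constraint with positive slack has shadow price 0 → press time.

press time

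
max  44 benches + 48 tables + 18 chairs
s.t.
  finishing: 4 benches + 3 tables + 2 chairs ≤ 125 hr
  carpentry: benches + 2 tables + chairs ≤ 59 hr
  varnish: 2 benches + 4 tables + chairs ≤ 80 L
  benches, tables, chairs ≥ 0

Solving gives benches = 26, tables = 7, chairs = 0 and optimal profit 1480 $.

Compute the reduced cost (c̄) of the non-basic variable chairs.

Binding: finishing and varnish. Non-binding: carpentry (19 unused).
Slack constraints have shadow price 0 (complementary slackness).
From A_Bᵀ y = c: 4·y_finishing + 2·y_varnish = 44; 3·y_finishing + 4·y_varnish = 48.
This yields shadow prices y_finishing = 8, y_varnish = 6.
Reduced cost of chairs: c₃ − yᵀa₃ = 18 − (8·2 + 6·1) = 18 − 22 = -4.

-4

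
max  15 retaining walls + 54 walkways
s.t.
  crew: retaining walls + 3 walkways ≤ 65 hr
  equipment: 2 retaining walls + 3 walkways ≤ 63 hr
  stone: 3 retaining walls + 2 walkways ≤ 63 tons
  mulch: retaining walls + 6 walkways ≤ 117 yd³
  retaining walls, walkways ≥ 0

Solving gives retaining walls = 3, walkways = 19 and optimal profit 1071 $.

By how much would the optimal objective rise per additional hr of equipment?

At the optimum: crew uses 60 of 65 (slack = 5); equipment uses 63 of 63 (binding); stone uses 47 of 63 (slack = 16); mulch uses 117 of 117 (binding).
Slack constraints have shadow price 0 (complementary slackness).
The binding rows give the dual system: 2·y_equipment + 1·y_mulch = 15 and 3·y_equipment + 6·y_mulch = 54.
Solving: y_equipment = 4, y_mulch = 7.
Shadow price of equipment = 4.

4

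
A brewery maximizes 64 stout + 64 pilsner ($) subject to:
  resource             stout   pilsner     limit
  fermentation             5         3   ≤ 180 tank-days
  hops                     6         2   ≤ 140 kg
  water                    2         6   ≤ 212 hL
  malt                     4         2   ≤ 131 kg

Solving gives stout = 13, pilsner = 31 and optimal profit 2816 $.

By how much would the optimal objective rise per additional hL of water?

Check each constraint at x*: fermentation 158/180 (slack 22); hops 140/140 (tight); water 212/212 (tight); malt 114/131 (slack 17).
Since fermentation, malt are not tight, their duals are 0.
Dual feasibility on the basic columns requires 6·y_hops + 2·y_water = 64, 2·y_hops + 6·y_water = 64.
Solving: y_hops = 8, y_water = 8.
Shadow price of water = 8.

8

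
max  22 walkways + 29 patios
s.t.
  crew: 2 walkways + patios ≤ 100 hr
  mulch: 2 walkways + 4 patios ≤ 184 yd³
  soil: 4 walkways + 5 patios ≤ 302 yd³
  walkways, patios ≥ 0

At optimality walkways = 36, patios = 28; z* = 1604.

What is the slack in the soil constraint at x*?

soil used = 4·36 + 5·28 = 284; slack = 302 − 284 = 18.

18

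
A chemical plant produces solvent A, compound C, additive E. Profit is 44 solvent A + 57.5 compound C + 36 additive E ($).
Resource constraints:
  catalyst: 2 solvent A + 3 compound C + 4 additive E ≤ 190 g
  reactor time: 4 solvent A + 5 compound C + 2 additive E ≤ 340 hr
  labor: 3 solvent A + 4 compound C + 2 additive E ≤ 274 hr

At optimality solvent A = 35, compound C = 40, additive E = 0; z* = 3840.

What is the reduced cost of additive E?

-1

Binding: catalyst and reactor time. Non-binding: labor (9 unused).
By complementary slackness, y = 0 for the non-binding constraint.
The binding rows give the dual system: 2·y_catalyst + 4·y_reactor time = 44 and 3·y_catalyst + 5·y_reactor time = 57.5.
Solving: y_catalyst = 5, y_reactor time = 8.5.
Reduced cost of additive E: c₃ − yᵀa₃ = 36 − (5·4 + 8.5·2) = 36 − 37 = -1.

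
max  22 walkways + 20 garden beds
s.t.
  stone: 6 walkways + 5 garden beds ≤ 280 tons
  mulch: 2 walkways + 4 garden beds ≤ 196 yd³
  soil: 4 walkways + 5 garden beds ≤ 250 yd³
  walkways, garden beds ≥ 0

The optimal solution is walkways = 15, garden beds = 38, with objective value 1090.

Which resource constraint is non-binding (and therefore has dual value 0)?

mulch

stone: 280/280 (binding)
mulch: 182/196 (slack 14)
soil: 250/250 (binding)
By complementary slackness, a constraint with positive slack has shadow price 0 → mulch.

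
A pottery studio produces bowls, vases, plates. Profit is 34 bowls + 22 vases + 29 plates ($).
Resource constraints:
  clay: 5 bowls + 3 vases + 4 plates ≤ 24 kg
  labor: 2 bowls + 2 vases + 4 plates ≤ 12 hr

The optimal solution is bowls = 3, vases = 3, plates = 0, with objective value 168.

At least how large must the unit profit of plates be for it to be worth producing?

32

Both clay and labor are binding at x*.
Dual feasibility on the basic columns requires 5·y_clay + 2·y_labor = 34, 3·y_clay + 2·y_labor = 22.
This yields shadow prices y_clay = 6, y_labor = 2.
plates enters the basis when its profit ≥ yᵀa₃ = 6·4 + 2·4 = 32.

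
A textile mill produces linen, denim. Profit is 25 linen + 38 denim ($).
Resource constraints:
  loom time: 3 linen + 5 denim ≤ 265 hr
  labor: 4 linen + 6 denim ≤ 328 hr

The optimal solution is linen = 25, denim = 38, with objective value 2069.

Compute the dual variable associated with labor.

Check each constraint at x*: loom time 265/265 (tight); labor 328/328 (tight).
The binding rows give the dual system: 3·y_loom time + 4·y_labor = 25 and 5·y_loom time + 6·y_labor = 38.
→ y_loom time = 1 and y_labor = 5.5.
Shadow price of labor = 5.5.

5.5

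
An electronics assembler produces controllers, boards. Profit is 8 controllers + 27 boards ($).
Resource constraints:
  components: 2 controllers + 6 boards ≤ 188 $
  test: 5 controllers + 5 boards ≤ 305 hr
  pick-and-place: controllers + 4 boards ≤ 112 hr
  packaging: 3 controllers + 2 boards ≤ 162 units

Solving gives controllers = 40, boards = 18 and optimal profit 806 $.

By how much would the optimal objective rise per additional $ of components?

2.5

At the optimum: components uses 188 of 188 (binding); test uses 290 of 305 (slack = 15); pick-and-place uses 112 of 112 (binding); packaging uses 156 of 162 (slack = 6).
Since test, packaging are not tight, their duals are 0.
From A_Bᵀ y = c: 2·y_components + 1·y_pick-and-place = 8; 6·y_components + 4·y_pick-and-place = 27.
This yields shadow prices y_components = 2.5, y_pick-and-place = 3.
Shadow price of components = 2.5.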